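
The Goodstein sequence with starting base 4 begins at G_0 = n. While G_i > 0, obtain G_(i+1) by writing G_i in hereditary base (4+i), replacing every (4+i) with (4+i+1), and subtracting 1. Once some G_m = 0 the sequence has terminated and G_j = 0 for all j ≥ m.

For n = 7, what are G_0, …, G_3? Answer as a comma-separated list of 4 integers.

7, 7, 7, 7

7 —HB4→ 4 + 3 —bump→ 5 + 3 = 8 —(−1)→ 7
7 —HB5→ 5 + 2 —bump→ 6 + 2 = 8 —(−1)→ 7
7 —HB6→ 6 + 1 —bump→ 7 + 1 = 8 —(−1)→ 7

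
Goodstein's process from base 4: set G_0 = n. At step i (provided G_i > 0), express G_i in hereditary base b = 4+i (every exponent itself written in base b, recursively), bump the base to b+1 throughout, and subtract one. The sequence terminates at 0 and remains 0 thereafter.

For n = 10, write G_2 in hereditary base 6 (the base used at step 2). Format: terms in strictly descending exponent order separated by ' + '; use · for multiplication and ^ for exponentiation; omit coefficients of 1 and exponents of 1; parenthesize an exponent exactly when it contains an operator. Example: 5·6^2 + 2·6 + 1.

10 —HB4→ 2·4 + 2 —bump→ 2·5 + 2 = 12 —(−1)→ 11
11 —HB5→ 2·5 + 1 —bump→ 2·6 + 1 = 13 —(−1)→ 12
12 —HB6→ 2·6 —bump→ 2·7 = 14 —(−1)→ 13

2·6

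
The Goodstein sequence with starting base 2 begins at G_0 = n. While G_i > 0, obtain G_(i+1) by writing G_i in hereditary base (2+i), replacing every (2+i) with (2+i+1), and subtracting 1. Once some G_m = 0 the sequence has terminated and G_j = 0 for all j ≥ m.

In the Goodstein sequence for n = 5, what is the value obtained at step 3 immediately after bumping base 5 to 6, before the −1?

[0] 5 ≡ 2^2 + 1 (base 2). Lift 3: 28. −1: 27.
[1] 27 ≡ 3^3 (base 3). Lift 4: 256. −1: 255.
[2] 255 ≡ 3·4^3 + 3·4^2 + 3·4 + 3 (base 4). Lift 5: 468. −1: 467.
[3] 467 ≡ 3·5^3 + 3·5^2 + 3·5 + 2 (base 5). Lift 6: 776. −1: 775.

776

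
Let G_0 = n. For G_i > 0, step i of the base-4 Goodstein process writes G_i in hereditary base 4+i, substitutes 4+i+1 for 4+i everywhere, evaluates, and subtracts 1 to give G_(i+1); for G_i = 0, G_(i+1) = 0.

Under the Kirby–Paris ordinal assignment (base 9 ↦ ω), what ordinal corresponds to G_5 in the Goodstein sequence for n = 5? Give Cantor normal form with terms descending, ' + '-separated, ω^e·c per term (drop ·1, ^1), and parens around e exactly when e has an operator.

base 4: 5 = 4 + 1; at 5: 5 + 1 = 6; next = 5
base 5: 5 = 5; at 6: 6 = 6; next = 5
base 6: 5 = 5; at 7: 5 = 5; next = 4
base 7: 4 = 4; at 8: 4 = 4; next = 3
base 8: 3 = 3; at 9: 3 = 3; next = 2
base 9: 2 = 2; at 10: 2 = 2; next = 1

2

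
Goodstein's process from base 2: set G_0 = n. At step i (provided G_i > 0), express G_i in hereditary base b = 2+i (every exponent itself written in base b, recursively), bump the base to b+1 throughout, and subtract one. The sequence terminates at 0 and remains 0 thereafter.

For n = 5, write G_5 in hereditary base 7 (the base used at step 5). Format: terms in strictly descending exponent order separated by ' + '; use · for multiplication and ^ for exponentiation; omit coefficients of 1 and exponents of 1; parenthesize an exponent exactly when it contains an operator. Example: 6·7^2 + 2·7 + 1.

3·7^3 + 3·7^2 + 3·7

i=0: 5 = 2^2 + 1 (b=2); 2→3: 3^3 + 1 = 28; 28−1 = 27
i=1: 27 = 3^3 (b=3); 3→4: 4^4 = 256; 256−1 = 255
i=2: 255 = 3·4^3 + 3·4^2 + 3·4 + 3 (b=4); 4→5: 3·5^3 + 3·5^2 + 3·5 + 3 = 468; 468−1 = 467
i=3: 467 = 3·5^3 + 3·5^2 + 3·5 + 2 (b=5); 5→6: 3·6^3 + 3·6^2 + 3·6 + 2 = 776; 776−1 = 775
i=4: 775 = 3·6^3 + 3·6^2 + 3·6 + 1 (b=6); 6→7: 3·7^3 + 3·7^2 + 3·7 + 1 = 1198; 1198−1 = 1197
i=5: 1197 = 3·7^3 + 3·7^2 + 3·7 (b=7); 7→8: 3·8^3 + 3·8^2 + 3·8 = 1752; 1752−1 = 1751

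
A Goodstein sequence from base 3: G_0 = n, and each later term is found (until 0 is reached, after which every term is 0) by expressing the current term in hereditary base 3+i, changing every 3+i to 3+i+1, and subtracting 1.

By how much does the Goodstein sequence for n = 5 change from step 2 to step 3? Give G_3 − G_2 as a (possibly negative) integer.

0

base 3: 5 = 3 + 2; at 4: 4 + 2 = 6; next = 5
base 4: 5 = 4 + 1; at 5: 5 + 1 = 6; next = 5
base 5: 5 = 5; at 6: 6 = 6; next = 5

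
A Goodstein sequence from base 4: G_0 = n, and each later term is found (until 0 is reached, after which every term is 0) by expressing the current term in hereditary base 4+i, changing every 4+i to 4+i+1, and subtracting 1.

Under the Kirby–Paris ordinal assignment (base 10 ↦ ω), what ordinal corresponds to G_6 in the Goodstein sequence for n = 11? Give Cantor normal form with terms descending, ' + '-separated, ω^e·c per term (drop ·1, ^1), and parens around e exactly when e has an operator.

i=0: 11 = 2·4 + 3 (b=4); 4→5: 2·5 + 3 = 13; 13−1 = 12
i=1: 12 = 2·5 + 2 (b=5); 5→6: 2·6 + 2 = 14; 14−1 = 13
i=2: 13 = 2·6 + 1 (b=6); 6→7: 2·7 + 1 = 15; 15−1 = 14
i=3: 14 = 2·7 (b=7); 7→8: 2·8 = 16; 16−1 = 15
i=4: 15 = 8 + 7 (b=8); 8→9: 9 + 7 = 16; 16−1 = 15
i=5: 15 = 9 + 6 (b=9); 9→10: 10 + 6 = 16; 16−1 = 15
i=6: 15 = 10 + 5 (b=10); 10→11: 11 + 5 = 16; 16−1 = 15

ω + 5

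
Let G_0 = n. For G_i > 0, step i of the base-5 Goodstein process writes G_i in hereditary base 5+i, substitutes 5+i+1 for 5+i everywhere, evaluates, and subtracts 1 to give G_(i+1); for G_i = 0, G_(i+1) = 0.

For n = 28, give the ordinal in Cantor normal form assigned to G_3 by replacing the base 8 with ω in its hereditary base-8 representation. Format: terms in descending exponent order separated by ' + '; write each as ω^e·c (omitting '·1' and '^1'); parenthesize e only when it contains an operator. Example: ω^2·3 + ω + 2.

(0) 28|_5 = 5^2 + 3 ↦ 6^2 + 3|_6 = 39 ⇒ 38
(1) 38|_6 = 6^2 + 2 ↦ 7^2 + 2|_7 = 51 ⇒ 50
(2) 50|_7 = 7^2 + 1 ↦ 8^2 + 1|_8 = 65 ⇒ 64
(3) 64|_8 = 8^2 ↦ 9^2|_9 = 81 ⇒ 80

ω^2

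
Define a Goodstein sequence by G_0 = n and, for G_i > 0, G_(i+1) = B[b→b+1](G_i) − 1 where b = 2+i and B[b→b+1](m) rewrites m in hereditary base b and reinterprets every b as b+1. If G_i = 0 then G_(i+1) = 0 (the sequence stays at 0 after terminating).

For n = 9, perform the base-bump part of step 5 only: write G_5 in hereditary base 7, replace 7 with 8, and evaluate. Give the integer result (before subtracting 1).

50333400

base 2: 9 = 2^(2 + 1) + 1; at 3: 3^(3 + 1) + 1 = 82; next = 81
base 3: 81 = 3^(3 + 1); at 4: 4^(4 + 1) = 1024; next = 1023
base 4: 1023 = 3·4^4 + 3·4^3 + 3·4^2 + 3·4 + 3; at 5: 3·5^5 + 3·5^3 + 3·5^2 + 3·5 + 3 = 9843; next = 9842
base 5: 9842 = 3·5^5 + 3·5^3 + 3·5^2 + 3·5 + 2; at 6: 3·6^6 + 3·6^3 + 3·6^2 + 3·6 + 2 = 140744; next = 140743
base 6: 140743 = 3·6^6 + 3·6^3 + 3·6^2 + 3·6 + 1; at 7: 3·7^7 + 3·7^3 + 3·7^2 + 3·7 + 1 = 2471827; next = 2471826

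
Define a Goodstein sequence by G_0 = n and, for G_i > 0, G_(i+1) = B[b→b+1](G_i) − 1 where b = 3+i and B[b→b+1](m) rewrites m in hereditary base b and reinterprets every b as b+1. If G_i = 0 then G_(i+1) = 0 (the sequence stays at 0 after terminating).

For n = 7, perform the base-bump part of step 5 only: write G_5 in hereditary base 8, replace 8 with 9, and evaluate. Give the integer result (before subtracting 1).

i=0: 7 = 2·3 + 1 (b=3); 3→4: 2·4 + 1 = 9; 9−1 = 8
i=1: 8 = 2·4 (b=4); 4→5: 2·5 = 10; 10−1 = 9
i=2: 9 = 5 + 4 (b=5); 5→6: 6 + 4 = 10; 10−1 = 9
i=3: 9 = 6 + 3 (b=6); 6→7: 7 + 3 = 10; 10−1 = 9
i=4: 9 = 7 + 2 (b=7); 7→8: 8 + 2 = 10; 10−1 = 9
i=5: 9 = 8 + 1 (b=8); 8→9: 9 + 1 = 10; 10−1 = 9

10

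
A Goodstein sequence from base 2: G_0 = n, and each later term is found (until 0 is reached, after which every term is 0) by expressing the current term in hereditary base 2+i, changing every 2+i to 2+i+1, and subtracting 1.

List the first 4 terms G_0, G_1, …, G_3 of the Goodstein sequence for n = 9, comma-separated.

9, 81, 1023, 9842

9 —HB2→ 2^(2 + 1) + 1 —bump→ 3^(3 + 1) + 1 = 82 —(−1)→ 81
81 —HB3→ 3^(3 + 1) —bump→ 4^(4 + 1) = 1024 —(−1)→ 1023
1023 —HB4→ 3·4^4 + 3·4^3 + 3·4^2 + 3·4 + 3 —bump→ 3·5^5 + 3·5^3 + 3·5^2 + 3·5 + 3 = 9843 —(−1)→ 9842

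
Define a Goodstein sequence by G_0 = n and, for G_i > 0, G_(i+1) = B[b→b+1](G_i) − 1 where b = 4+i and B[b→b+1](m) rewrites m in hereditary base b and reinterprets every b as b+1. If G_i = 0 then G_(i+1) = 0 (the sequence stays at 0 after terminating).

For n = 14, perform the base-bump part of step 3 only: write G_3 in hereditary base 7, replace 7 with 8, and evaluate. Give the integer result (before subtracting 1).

base 4: 14 = 3·4 + 2; at 5: 3·5 + 2 = 17; next = 16
base 5: 16 = 3·5 + 1; at 6: 3·6 + 1 = 19; next = 18
base 6: 18 = 3·6; at 7: 3·7 = 21; next = 20
base 7: 20 = 2·7 + 6; at 8: 2·8 + 6 = 22; next = 21

22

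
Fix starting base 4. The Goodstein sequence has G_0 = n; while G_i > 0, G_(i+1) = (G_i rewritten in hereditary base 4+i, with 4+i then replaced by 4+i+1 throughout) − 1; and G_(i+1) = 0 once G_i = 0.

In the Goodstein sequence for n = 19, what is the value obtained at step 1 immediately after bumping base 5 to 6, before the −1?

[0] 19 ≡ 4^2 + 3 (base 4). Lift 5: 28. −1: 27.
[1] 27 ≡ 5^2 + 2 (base 5). Lift 6: 38. −1: 37.

38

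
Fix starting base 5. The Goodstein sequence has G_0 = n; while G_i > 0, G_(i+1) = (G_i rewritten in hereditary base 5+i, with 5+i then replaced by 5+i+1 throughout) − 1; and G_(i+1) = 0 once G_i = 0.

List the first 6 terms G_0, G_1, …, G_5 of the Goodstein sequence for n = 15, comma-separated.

base 5: 15 = 3·5; at 6: 3·6 = 18; next = 17
base 6: 17 = 2·6 + 5; at 7: 2·7 + 5 = 19; next = 18
base 7: 18 = 2·7 + 4; at 8: 2·8 + 4 = 20; next = 19
base 8: 19 = 2·8 + 3; at 9: 2·9 + 3 = 21; next = 20
base 9: 20 = 2·9 + 2; at 10: 2·10 + 2 = 22; next = 21

15, 17, 18, 19, 20, 21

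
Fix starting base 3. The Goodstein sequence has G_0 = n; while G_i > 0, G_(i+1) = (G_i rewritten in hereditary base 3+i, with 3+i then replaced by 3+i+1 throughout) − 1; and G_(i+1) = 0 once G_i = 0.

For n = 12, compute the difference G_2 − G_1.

8

step 0: 12 = 3^2 + 3; sub 4 for 3: 4^2 + 4; = 20; G_1 = 20−1 = 19
step 1: 19 = 4^2 + 3; sub 5 for 4: 5^2 + 3; = 28; G_2 = 28−1 = 27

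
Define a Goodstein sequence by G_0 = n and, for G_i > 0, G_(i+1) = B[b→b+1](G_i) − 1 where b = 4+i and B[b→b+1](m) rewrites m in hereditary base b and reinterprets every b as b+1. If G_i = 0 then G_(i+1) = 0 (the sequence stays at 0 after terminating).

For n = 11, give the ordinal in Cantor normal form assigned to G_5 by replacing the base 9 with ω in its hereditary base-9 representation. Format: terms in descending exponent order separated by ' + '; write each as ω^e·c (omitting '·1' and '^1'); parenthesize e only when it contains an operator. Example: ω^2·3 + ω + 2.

i=0: 11 = 2·4 + 3 (b=4); 4→5: 2·5 + 3 = 13; 13−1 = 12
i=1: 12 = 2·5 + 2 (b=5); 5→6: 2·6 + 2 = 14; 14−1 = 13
i=2: 13 = 2·6 + 1 (b=6); 6→7: 2·7 + 1 = 15; 15−1 = 14
i=3: 14 = 2·7 (b=7); 7→8: 2·8 = 16; 16−1 = 15
i=4: 15 = 8 + 7 (b=8); 8→9: 9 + 7 = 16; 16−1 = 15

ω + 6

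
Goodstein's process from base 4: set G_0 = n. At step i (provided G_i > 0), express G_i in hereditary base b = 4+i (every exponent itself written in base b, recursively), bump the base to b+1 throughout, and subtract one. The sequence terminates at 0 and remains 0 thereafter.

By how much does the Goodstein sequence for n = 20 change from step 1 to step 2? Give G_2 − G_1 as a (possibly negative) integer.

10

i=0: 20 = 4^2 + 4 (b=4); 4→5: 5^2 + 5 = 30; 30−1 = 29
i=1: 29 = 5^2 + 4 (b=5); 5→6: 6^2 + 4 = 40; 40−1 = 39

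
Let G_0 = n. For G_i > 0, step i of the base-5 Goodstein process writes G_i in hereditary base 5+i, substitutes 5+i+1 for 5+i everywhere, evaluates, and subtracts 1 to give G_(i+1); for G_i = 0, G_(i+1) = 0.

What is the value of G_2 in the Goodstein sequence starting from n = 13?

15

base 5: 13 = 2·5 + 3; at 6: 2·6 + 3 = 15; next = 14
base 6: 14 = 2·6 + 2; at 7: 2·7 + 2 = 16; next = 15
base 7: 15 = 2·7 + 1; at 8: 2·8 + 1 = 17; next = 16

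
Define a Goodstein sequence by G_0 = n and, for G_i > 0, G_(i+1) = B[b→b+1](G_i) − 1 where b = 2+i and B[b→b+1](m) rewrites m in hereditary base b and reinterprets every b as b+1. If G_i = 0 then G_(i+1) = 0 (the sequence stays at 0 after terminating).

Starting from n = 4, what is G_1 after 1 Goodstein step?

26

step 0: 4 = 2^2; sub 3 for 2: 3^3; = 27; G_1 = 27−1 = 26
step 1: 26 = 2·3^2 + 2·3 + 2; sub 4 for 3: 2·4^2 + 2·4 + 2; = 42; G_2 = 42−1 = 41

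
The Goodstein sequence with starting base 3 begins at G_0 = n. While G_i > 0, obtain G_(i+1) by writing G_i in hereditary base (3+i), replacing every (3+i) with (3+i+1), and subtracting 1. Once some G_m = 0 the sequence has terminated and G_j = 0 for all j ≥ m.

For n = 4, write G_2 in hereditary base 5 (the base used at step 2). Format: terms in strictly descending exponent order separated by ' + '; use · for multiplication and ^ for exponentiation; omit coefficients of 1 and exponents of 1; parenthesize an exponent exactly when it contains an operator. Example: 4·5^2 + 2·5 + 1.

(0) 4|_3 = 3 + 1 ↦ 4 + 1|_4 = 5 ⇒ 4
(1) 4|_4 = 4 ↦ 5|_5 = 5 ⇒ 4

4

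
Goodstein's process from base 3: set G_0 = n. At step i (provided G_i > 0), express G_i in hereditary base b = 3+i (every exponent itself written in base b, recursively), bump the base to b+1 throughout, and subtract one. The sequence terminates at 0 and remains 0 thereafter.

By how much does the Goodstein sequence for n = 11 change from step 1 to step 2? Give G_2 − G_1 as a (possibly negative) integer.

i=0: 11 = 3^2 + 2 (b=3); 3→4: 4^2 + 2 = 18; 18−1 = 17
i=1: 17 = 4^2 + 1 (b=4); 4→5: 5^2 + 1 = 26; 26−1 = 25

8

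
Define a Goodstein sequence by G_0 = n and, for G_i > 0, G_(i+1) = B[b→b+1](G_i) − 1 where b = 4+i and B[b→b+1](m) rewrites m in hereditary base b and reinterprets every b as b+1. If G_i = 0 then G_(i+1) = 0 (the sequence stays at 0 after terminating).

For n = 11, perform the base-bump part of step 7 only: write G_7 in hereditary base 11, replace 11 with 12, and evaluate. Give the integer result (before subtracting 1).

G_0=11  [base 4] 2·4 + 3  →[4↦5]→  2·5 + 3 = 13  −1 ⇒ G_1=12
G_1=12  [base 5] 2·5 + 2  →[5↦6]→  2·6 + 2 = 14  −1 ⇒ G_2=13
G_2=13  [base 6] 2·6 + 1  →[6↦7]→  2·7 + 1 = 15  −1 ⇒ G_3=14
G_3=14  [base 7] 2·7  →[7↦8]→  2·8 = 16  −1 ⇒ G_4=15
G_4=15  [base 8] 8 + 7  →[8↦9]→  9 + 7 = 16  −1 ⇒ G_5=15
G_5=15  [base 9] 9 + 6  →[9↦10]→  10 + 6 = 16  −1 ⇒ G_6=15
G_6=15  [base 10] 10 + 5  →[10↦11]→  11 + 5 = 16  −1 ⇒ G_7=15
G_7=15  [base 11] 11 + 4  →[11↦12]→  12 + 4 = 16  −1 ⇒ G_8=15

16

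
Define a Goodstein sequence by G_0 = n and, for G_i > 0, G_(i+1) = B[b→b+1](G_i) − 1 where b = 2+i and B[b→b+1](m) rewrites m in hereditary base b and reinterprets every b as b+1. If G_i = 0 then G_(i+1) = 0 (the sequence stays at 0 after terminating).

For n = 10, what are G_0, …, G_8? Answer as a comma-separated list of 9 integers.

10, 83, 1025, 15625, 279935, 4215754, 84073323, 1937434592, 50000555551

(0) 10|_2 = 2^(2 + 1) + 2 ↦ 3^(3 + 1) + 3|_3 = 84 ⇒ 83
(1) 83|_3 = 3^(3 + 1) + 2 ↦ 4^(4 + 1) + 2|_4 = 1026 ⇒ 1025
(2) 1025|_4 = 4^(4 + 1) + 1 ↦ 5^(5 + 1) + 1|_5 = 15626 ⇒ 15625
(3) 15625|_5 = 5^(5 + 1) ↦ 6^(6 + 1)|_6 = 279936 ⇒ 279935
(4) 279935|_6 = 5·6^6 + 5·6^5 + 5·6^4 + 5·6^3 + 5·6^2 + 5·6 + 5 ↦ 5·7^7 + 5·7^5 + 5·7^4 + 5·7^3 + 5·7^2 + 5·7 + 5|_7 = 4215755 ⇒ 4215754
(5) 4215754|_7 = 5·7^7 + 5·7^5 + 5·7^4 + 5·7^3 + 5·7^2 + 5·7 + 4 ↦ 5·8^8 + 5·8^5 + 5·8^4 + 5·8^3 + 5·8^2 + 5·8 + 4|_8 = 84073324 ⇒ 84073323
(6) 84073323|_8 = 5·8^8 + 5·8^5 + 5·8^4 + 5·8^3 + 5·8^2 + 5·8 + 3 ↦ 5·9^9 + 5·9^5 + 5·9^4 + 5·9^3 + 5·9^2 + 5·9 + 3|_9 = 1937434593 ⇒ 1937434592
(7) 1937434592|_9 = 5·9^9 + 5·9^5 + 5·9^4 + 5·9^3 + 5·9^2 + 5·9 + 2 ↦ 5·10^10 + 5·10^5 + 5·10^4 + 5·10^3 + 5·10^2 + 5·10 + 2|_10 = 50000555552 ⇒ 50000555551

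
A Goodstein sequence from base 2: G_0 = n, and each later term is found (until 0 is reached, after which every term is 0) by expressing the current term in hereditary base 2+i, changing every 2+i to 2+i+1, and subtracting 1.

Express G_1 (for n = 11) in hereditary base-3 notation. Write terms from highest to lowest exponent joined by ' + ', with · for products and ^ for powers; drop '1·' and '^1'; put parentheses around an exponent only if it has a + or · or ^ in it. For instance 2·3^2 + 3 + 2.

i=0: 11 = 2^(2 + 1) + 2 + 1 (b=2); 2→3: 3^(3 + 1) + 3 + 1 = 85; 85−1 = 84
i=1: 84 = 3^(3 + 1) + 3 (b=3); 3→4: 4^(4 + 1) + 4 = 1028; 1028−1 = 1027

3^(3 + 1) + 3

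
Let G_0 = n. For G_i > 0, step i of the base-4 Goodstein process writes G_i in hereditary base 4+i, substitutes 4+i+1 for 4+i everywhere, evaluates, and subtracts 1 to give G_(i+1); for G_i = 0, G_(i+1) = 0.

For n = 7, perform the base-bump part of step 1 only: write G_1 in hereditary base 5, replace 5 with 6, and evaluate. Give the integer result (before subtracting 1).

i=0: 7 = 4 + 3 (b=4); 4→5: 5 + 3 = 8; 8−1 = 7
i=1: 7 = 5 + 2 (b=5); 5→6: 6 + 2 = 8; 8−1 = 7

8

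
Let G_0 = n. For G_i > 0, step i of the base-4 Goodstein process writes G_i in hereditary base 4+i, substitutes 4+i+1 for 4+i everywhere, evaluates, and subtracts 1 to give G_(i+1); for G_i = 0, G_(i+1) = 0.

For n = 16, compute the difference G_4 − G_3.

3

step 0: 16 = 4^2; sub 5 for 4: 5^2; = 25; G_1 = 25−1 = 24
step 1: 24 = 4·5 + 4; sub 6 for 5: 4·6 + 4; = 28; G_2 = 28−1 = 27
step 2: 27 = 4·6 + 3; sub 7 for 6: 4·7 + 3; = 31; G_3 = 31−1 = 30
step 3: 30 = 4·7 + 2; sub 8 for 7: 4·8 + 2; = 34; G_4 = 34−1 = 33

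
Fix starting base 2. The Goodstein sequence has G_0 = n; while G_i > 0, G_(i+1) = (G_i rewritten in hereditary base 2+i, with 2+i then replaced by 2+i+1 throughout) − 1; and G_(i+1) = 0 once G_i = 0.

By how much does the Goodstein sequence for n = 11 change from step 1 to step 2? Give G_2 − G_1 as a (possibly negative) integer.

943

i=0: 11 = 2^(2 + 1) + 2 + 1 (b=2); 2→3: 3^(3 + 1) + 3 + 1 = 85; 85−1 = 84
i=1: 84 = 3^(3 + 1) + 3 (b=3); 3→4: 4^(4 + 1) + 4 = 1028; 1028−1 = 1027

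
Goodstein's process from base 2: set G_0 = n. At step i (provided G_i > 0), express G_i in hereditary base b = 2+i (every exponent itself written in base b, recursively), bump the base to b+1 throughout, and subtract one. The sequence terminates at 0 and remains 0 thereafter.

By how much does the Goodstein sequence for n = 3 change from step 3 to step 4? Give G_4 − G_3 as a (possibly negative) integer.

-1

G_0=3  [base 2] 2 + 1  →[2↦3]→  3 + 1 = 4  −1 ⇒ G_1=3
G_1=3  [base 3] 3  →[3↦4]→  4 = 4  −1 ⇒ G_2=3
G_2=3  [base 4] 3  →[4↦5]→  3 = 3  −1 ⇒ G_3=2
G_3=2  [base 5] 2  →[5↦6]→  2 = 2  −1 ⇒ G_4=1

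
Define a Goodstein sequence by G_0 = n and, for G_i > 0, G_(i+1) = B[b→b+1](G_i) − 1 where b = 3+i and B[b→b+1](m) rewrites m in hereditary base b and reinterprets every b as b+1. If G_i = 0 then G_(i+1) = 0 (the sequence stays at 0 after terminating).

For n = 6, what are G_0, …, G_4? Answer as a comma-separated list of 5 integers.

(0) 6|_3 = 2·3 ↦ 2·4|_4 = 8 ⇒ 7
(1) 7|_4 = 4 + 3 ↦ 5 + 3|_5 = 8 ⇒ 7
(2) 7|_5 = 5 + 2 ↦ 6 + 2|_6 = 8 ⇒ 7
(3) 7|_6 = 6 + 1 ↦ 7 + 1|_7 = 8 ⇒ 7

6, 7, 7, 7, 7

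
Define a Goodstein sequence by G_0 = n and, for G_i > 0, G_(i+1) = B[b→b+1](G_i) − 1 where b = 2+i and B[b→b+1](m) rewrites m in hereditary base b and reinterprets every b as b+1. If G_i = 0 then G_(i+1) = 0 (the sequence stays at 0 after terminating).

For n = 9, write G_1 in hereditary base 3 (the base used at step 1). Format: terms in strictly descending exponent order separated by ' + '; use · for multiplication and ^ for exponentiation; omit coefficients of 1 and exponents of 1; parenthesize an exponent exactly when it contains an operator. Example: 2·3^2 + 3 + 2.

G_0=9  [base 2] 2^(2 + 1) + 1  →[2↦3]→  3^(3 + 1) + 1 = 82  −1 ⇒ G_1=81
G_1=81  [base 3] 3^(3 + 1)  →[3↦4]→  4^(4 + 1) = 1024  −1 ⇒ G_2=1023

3^(3 + 1)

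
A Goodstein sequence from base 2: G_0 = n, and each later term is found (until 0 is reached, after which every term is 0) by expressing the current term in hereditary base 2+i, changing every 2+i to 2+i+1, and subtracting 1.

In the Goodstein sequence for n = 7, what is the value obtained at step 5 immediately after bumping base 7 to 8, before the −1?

[0] 7 ≡ 2^2 + 2 + 1 (base 2). Lift 3: 31. −1: 30.
[1] 30 ≡ 3^3 + 3 (base 3). Lift 4: 260. −1: 259.
[2] 259 ≡ 4^4 + 3 (base 4). Lift 5: 3128. −1: 3127.
[3] 3127 ≡ 5^5 + 2 (base 5). Lift 6: 46658. −1: 46657.
[4] 46657 ≡ 6^6 + 1 (base 6). Lift 7: 823544. −1: 823543.
[5] 823543 ≡ 7^7 (base 7). Lift 8: 16777216. −1: 16777215.

16777216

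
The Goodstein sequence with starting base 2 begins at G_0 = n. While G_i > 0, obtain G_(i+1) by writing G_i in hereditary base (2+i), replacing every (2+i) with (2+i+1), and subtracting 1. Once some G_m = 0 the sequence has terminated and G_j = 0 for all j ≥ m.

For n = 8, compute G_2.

553

(0) 8|_2 = 2^(2 + 1) ↦ 3^(3 + 1)|_3 = 81 ⇒ 80
(1) 80|_3 = 2·3^3 + 2·3^2 + 2·3 + 2 ↦ 2·4^4 + 2·4^2 + 2·4 + 2|_4 = 554 ⇒ 553
(2) 553|_4 = 2·4^4 + 2·4^2 + 2·4 + 1 ↦ 2·5^5 + 2·5^2 + 2·5 + 1|_5 = 6311 ⇒ 6310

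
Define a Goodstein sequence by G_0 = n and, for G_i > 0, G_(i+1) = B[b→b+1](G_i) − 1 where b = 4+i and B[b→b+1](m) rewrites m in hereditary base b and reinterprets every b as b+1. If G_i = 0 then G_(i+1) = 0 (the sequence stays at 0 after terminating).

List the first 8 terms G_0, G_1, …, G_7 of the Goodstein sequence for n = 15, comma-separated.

G_0 = 15. HB_4(15) = 3·4 + 3. Bump = 18. G_1 = 17.
G_1 = 17. HB_5(17) = 3·5 + 2. Bump = 20. G_2 = 19.
G_2 = 19. HB_6(19) = 3·6 + 1. Bump = 22. G_3 = 21.
G_3 = 21. HB_7(21) = 3·7. Bump = 24. G_4 = 23.
G_4 = 23. HB_8(23) = 2·8 + 7. Bump = 25. G_5 = 24.
G_5 = 24. HB_9(24) = 2·9 + 6. Bump = 26. G_6 = 25.
G_6 = 25. HB_10(25) = 2·10 + 5. Bump = 27. G_7 = 26.

15, 17, 19, 21, 23, 24, 25, 26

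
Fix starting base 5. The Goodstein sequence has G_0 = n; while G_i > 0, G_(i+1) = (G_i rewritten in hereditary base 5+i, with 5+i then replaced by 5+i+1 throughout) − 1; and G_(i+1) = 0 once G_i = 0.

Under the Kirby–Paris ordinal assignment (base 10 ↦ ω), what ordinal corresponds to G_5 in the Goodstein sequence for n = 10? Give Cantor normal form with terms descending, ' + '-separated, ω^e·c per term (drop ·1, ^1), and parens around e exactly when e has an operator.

ω + 1

base 5: 10 = 2·5; at 6: 2·6 = 12; next = 11
base 6: 11 = 6 + 5; at 7: 7 + 5 = 12; next = 11
base 7: 11 = 7 + 4; at 8: 8 + 4 = 12; next = 11
base 8: 11 = 8 + 3; at 9: 9 + 3 = 12; next = 11
base 9: 11 = 9 + 2; at 10: 10 + 2 = 12; next = 11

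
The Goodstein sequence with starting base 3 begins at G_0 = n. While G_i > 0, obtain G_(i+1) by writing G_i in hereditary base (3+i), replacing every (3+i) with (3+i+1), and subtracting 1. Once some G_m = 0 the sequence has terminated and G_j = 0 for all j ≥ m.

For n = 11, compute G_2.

25

(0) 11|_3 = 3^2 + 2 ↦ 4^2 + 2|_4 = 18 ⇒ 17
(1) 17|_4 = 4^2 + 1 ↦ 5^2 + 1|_5 = 26 ⇒ 25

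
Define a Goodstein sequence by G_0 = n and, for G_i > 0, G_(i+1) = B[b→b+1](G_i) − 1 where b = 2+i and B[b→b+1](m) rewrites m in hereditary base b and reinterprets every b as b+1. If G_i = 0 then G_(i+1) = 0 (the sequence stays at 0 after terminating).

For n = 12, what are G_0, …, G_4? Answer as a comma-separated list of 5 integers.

i=0: 12 = 2^(2 + 1) + 2^2 (b=2); 2→3: 3^(3 + 1) + 3^3 = 108; 108−1 = 107
i=1: 107 = 3^(3 + 1) + 2·3^2 + 2·3 + 2 (b=3); 3→4: 4^(4 + 1) + 2·4^2 + 2·4 + 2 = 1066; 1066−1 = 1065
i=2: 1065 = 4^(4 + 1) + 2·4^2 + 2·4 + 1 (b=4); 4→5: 5^(5 + 1) + 2·5^2 + 2·5 + 1 = 15686; 15686−1 = 15685
i=3: 15685 = 5^(5 + 1) + 2·5^2 + 2·5 (b=5); 5→6: 6^(6 + 1) + 2·6^2 + 2·6 = 280020; 280020−1 = 280019

12, 107, 1065, 15685, 280019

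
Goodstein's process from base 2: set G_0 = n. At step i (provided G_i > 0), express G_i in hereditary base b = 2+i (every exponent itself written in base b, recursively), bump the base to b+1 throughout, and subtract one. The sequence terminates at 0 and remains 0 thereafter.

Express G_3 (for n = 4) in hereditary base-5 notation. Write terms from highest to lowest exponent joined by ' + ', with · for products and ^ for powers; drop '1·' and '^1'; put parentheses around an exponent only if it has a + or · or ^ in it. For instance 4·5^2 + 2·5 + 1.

base 2: 4 = 2^2; at 3: 3^3 = 27; next = 26
base 3: 26 = 2·3^2 + 2·3 + 2; at 4: 2·4^2 + 2·4 + 2 = 42; next = 41
base 4: 41 = 2·4^2 + 2·4 + 1; at 5: 2·5^2 + 2·5 + 1 = 61; next = 60
base 5: 60 = 2·5^2 + 2·5; at 6: 2·6^2 + 2·6 = 84; next = 83

2·5^2 + 2·5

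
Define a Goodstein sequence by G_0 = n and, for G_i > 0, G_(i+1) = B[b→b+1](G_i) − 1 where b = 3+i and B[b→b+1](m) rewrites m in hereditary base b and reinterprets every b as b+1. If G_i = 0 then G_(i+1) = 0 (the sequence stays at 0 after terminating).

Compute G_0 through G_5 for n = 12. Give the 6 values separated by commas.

base 3: 12 = 3^2 + 3; at 4: 4^2 + 4 = 20; next = 19
base 4: 19 = 4^2 + 3; at 5: 5^2 + 3 = 28; next = 27
base 5: 27 = 5^2 + 2; at 6: 6^2 + 2 = 38; next = 37
base 6: 37 = 6^2 + 1; at 7: 7^2 + 1 = 50; next = 49
base 7: 49 = 7^2; at 8: 8^2 = 64; next = 63

12, 19, 27, 37, 49, 63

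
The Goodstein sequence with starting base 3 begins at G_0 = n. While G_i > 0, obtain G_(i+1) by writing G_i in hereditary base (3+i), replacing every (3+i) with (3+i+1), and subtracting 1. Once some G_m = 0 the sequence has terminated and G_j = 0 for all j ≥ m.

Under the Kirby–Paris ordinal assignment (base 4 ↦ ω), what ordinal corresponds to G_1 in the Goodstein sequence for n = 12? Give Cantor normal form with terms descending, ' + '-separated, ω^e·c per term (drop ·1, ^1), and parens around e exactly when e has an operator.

12 —HB3→ 3^2 + 3 —bump→ 4^2 + 4 = 20 —(−1)→ 19
19 —HB4→ 4^2 + 3 —bump→ 5^2 + 3 = 28 —(−1)→ 27

ω^2 + 3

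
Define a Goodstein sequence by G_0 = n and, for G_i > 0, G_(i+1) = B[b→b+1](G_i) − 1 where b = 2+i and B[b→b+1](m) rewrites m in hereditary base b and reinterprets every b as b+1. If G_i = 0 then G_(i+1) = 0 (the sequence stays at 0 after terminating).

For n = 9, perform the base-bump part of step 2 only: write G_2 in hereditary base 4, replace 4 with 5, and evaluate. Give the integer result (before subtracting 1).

9843

i=0: 9 = 2^(2 + 1) + 1 (b=2); 2→3: 3^(3 + 1) + 1 = 82; 82−1 = 81
i=1: 81 = 3^(3 + 1) (b=3); 3→4: 4^(4 + 1) = 1024; 1024−1 = 1023
i=2: 1023 = 3·4^4 + 3·4^3 + 3·4^2 + 3·4 + 3 (b=4); 4→5: 3·5^5 + 3·5^3 + 3·5^2 + 3·5 + 3 = 9843; 9843−1 = 9842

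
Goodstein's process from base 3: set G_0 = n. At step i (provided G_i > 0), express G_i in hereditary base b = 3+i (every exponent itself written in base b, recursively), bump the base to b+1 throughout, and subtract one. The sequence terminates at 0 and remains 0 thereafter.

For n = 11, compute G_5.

43

step 0: 11 = 3^2 + 2; sub 4 for 3: 4^2 + 2; = 18; G_1 = 18−1 = 17
step 1: 17 = 4^2 + 1; sub 5 for 4: 5^2 + 1; = 26; G_2 = 26−1 = 25
step 2: 25 = 5^2; sub 6 for 5: 6^2; = 36; G_3 = 36−1 = 35
step 3: 35 = 5·6 + 5; sub 7 for 6: 5·7 + 5; = 40; G_4 = 40−1 = 39
step 4: 39 = 5·7 + 4; sub 8 for 7: 5·8 + 4; = 44; G_5 = 44−1 = 43
step 5: 43 = 5·8 + 3; sub 9 for 8: 5·9 + 3; = 48; G_6 = 48−1 = 47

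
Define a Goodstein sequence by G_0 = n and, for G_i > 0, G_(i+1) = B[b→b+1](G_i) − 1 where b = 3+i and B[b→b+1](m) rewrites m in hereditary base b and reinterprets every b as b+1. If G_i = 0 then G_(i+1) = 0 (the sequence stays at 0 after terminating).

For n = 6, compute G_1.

step 0: 6 = 2·3; sub 4 for 3: 2·4; = 8; G_1 = 8−1 = 7
step 1: 7 = 4 + 3; sub 5 for 4: 5 + 3; = 8; G_2 = 8−1 = 7

7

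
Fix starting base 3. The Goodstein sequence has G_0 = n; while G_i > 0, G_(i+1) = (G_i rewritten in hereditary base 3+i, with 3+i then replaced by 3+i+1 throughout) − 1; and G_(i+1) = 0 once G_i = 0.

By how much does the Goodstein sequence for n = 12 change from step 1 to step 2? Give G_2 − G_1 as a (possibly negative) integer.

8

(0) 12|_3 = 3^2 + 3 ↦ 4^2 + 4|_4 = 20 ⇒ 19
(1) 19|_4 = 4^2 + 3 ↦ 5^2 + 3|_5 = 28 ⇒ 27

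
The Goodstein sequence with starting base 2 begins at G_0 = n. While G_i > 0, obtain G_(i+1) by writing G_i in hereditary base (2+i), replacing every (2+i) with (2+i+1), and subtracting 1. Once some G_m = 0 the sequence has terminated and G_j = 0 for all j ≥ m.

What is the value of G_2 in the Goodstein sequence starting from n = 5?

[0] 5 ≡ 2^2 + 1 (base 2). Lift 3: 28. −1: 27.
[1] 27 ≡ 3^3 (base 3). Lift 4: 256. −1: 255.
[2] 255 ≡ 3·4^3 + 3·4^2 + 3·4 + 3 (base 4). Lift 5: 468. −1: 467.

255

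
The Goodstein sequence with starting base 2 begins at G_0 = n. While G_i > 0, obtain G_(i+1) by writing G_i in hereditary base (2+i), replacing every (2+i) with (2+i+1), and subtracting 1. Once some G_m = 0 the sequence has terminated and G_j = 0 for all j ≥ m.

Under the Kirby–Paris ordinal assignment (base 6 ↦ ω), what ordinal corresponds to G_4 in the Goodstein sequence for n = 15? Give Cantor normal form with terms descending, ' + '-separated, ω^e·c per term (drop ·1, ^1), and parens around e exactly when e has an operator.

base 2: 15 = 2^(2 + 1) + 2^2 + 2 + 1; at 3: 3^(3 + 1) + 3^3 + 3 + 1 = 112; next = 111
base 3: 111 = 3^(3 + 1) + 3^3 + 3; at 4: 4^(4 + 1) + 4^4 + 4 = 1284; next = 1283
base 4: 1283 = 4^(4 + 1) + 4^4 + 3; at 5: 5^(5 + 1) + 5^5 + 3 = 18753; next = 18752
base 5: 18752 = 5^(5 + 1) + 5^5 + 2; at 6: 6^(6 + 1) + 6^6 + 2 = 326594; next = 326593
base 6: 326593 = 6^(6 + 1) + 6^6 + 1; at 7: 7^(7 + 1) + 7^7 + 1 = 6588345; next = 6588344

ω^(ω + 1) + ω^ω + 1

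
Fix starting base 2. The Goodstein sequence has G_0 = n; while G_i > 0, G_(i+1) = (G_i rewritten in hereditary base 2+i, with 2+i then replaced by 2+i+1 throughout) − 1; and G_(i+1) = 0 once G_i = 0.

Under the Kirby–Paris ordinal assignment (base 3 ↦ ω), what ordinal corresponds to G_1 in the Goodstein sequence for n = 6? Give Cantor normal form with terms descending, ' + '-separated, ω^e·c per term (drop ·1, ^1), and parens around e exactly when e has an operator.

ω^ω + 2

G_0=6  [base 2] 2^2 + 2  →[2↦3]→  3^3 + 3 = 30  −1 ⇒ G_1=29
G_1=29  [base 3] 3^3 + 2  →[3↦4]→  4^4 + 2 = 258  −1 ⇒ G_2=257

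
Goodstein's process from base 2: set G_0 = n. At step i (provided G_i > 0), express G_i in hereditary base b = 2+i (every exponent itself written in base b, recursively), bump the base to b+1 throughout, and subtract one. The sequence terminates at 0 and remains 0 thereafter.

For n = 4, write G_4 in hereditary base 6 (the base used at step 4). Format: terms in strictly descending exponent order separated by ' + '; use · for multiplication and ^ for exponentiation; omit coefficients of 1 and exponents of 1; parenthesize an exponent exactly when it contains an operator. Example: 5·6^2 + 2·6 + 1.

G_0=4  [base 2] 2^2  →[2↦3]→  3^3 = 27  −1 ⇒ G_1=26
G_1=26  [base 3] 2·3^2 + 2·3 + 2  →[3↦4]→  2·4^2 + 2·4 + 2 = 42  −1 ⇒ G_2=41
G_2=41  [base 4] 2·4^2 + 2·4 + 1  →[4↦5]→  2·5^2 + 2·5 + 1 = 61  −1 ⇒ G_3=60
G_3=60  [base 5] 2·5^2 + 2·5  →[5↦6]→  2·6^2 + 2·6 = 84  −1 ⇒ G_4=83
G_4=83  [base 6] 2·6^2 + 6 + 5  →[6↦7]→  2·7^2 + 7 + 5 = 110  −1 ⇒ G_5=109

2·6^2 + 6 + 5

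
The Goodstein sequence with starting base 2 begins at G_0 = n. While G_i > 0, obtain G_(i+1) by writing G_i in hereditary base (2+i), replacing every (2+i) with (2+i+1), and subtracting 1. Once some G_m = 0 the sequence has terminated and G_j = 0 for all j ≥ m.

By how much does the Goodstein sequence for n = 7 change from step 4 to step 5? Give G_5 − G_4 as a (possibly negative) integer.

G_0=7  [base 2] 2^2 + 2 + 1  →[2↦3]→  3^3 + 3 + 1 = 31  −1 ⇒ G_1=30
G_1=30  [base 3] 3^3 + 3  →[3↦4]→  4^4 + 4 = 260  −1 ⇒ G_2=259
G_2=259  [base 4] 4^4 + 3  →[4↦5]→  5^5 + 3 = 3128  −1 ⇒ G_3=3127
G_3=3127  [base 5] 5^5 + 2  →[5↦6]→  6^6 + 2 = 46658  −1 ⇒ G_4=46657
G_4=46657  [base 6] 6^6 + 1  →[6↦7]→  7^7 + 1 = 823544  −1 ⇒ G_5=823543

776886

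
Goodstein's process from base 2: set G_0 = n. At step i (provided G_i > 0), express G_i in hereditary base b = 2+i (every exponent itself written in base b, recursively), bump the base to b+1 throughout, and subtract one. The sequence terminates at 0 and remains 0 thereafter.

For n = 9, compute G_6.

50333399

(0) 9|_2 = 2^(2 + 1) + 1 ↦ 3^(3 + 1) + 1|_3 = 82 ⇒ 81
(1) 81|_3 = 3^(3 + 1) ↦ 4^(4 + 1)|_4 = 1024 ⇒ 1023
(2) 1023|_4 = 3·4^4 + 3·4^3 + 3·4^2 + 3·4 + 3 ↦ 3·5^5 + 3·5^3 + 3·5^2 + 3·5 + 3|_5 = 9843 ⇒ 9842
(3) 9842|_5 = 3·5^5 + 3·5^3 + 3·5^2 + 3·5 + 2 ↦ 3·6^6 + 3·6^3 + 3·6^2 + 3·6 + 2|_6 = 140744 ⇒ 140743
(4) 140743|_6 = 3·6^6 + 3·6^3 + 3·6^2 + 3·6 + 1 ↦ 3·7^7 + 3·7^3 + 3·7^2 + 3·7 + 1|_7 = 2471827 ⇒ 2471826
(5) 2471826|_7 = 3·7^7 + 3·7^3 + 3·7^2 + 3·7 ↦ 3·8^8 + 3·8^3 + 3·8^2 + 3·8|_8 = 50333400 ⇒ 50333399
(6) 50333399|_8 = 3·8^8 + 3·8^3 + 3·8^2 + 2·8 + 7 ↦ 3·9^9 + 3·9^3 + 3·9^2 + 2·9 + 7|_9 = 1162263922 ⇒ 1162263921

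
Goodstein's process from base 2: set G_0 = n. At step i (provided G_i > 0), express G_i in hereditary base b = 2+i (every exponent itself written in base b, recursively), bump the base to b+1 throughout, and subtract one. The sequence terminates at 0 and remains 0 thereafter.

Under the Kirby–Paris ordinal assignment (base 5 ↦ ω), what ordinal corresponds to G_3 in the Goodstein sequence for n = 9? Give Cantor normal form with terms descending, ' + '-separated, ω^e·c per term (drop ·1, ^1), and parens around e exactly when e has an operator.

ω^ω·3 + ω^3·3 + ω^2·3 + ω·3 + 2

9 —HB2→ 2^(2 + 1) + 1 —bump→ 3^(3 + 1) + 1 = 82 —(−1)→ 81
81 —HB3→ 3^(3 + 1) —bump→ 4^(4 + 1) = 1024 —(−1)→ 1023
1023 —HB4→ 3·4^4 + 3·4^3 + 3·4^2 + 3·4 + 3 —bump→ 3·5^5 + 3·5^3 + 3·5^2 + 3·5 + 3 = 9843 —(−1)→ 9842
9842 —HB5→ 3·5^5 + 3·5^3 + 3·5^2 + 3·5 + 2 —bump→ 3·6^6 + 3·6^3 + 3·6^2 + 3·6 + 2 = 140744 —(−1)→ 140743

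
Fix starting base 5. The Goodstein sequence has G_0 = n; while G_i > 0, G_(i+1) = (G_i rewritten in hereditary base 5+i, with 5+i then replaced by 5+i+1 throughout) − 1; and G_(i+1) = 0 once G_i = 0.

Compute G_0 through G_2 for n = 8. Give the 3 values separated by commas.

8, 8, 8

G_0 = 8. HB_5(8) = 5 + 3. Bump = 9. G_1 = 8.
G_1 = 8. HB_6(8) = 6 + 2. Bump = 9. G_2 = 8.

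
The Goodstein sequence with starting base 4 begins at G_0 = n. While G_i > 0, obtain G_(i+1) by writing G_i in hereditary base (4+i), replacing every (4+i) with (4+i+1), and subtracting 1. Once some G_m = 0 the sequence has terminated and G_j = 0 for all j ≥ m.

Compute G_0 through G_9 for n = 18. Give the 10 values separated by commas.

18, 26, 36, 48, 53, 58, 63, 68, 73, 78

step 0: 18 = 4^2 + 2; sub 5 for 4: 5^2 + 2; = 27; G_1 = 27−1 = 26
step 1: 26 = 5^2 + 1; sub 6 for 5: 6^2 + 1; = 37; G_2 = 37−1 = 36
step 2: 36 = 6^2; sub 7 for 6: 7^2; = 49; G_3 = 49−1 = 48
step 3: 48 = 6·7 + 6; sub 8 for 7: 6·8 + 6; = 54; G_4 = 54−1 = 53
step 4: 53 = 6·8 + 5; sub 9 for 8: 6·9 + 5; = 59; G_5 = 59−1 = 58
step 5: 58 = 6·9 + 4; sub 10 for 9: 6·10 + 4; = 64; G_6 = 64−1 = 63
step 6: 63 = 6·10 + 3; sub 11 for 10: 6·11 + 3; = 69; G_7 = 69−1 = 68
step 7: 68 = 6·11 + 2; sub 12 for 11: 6·12 + 2; = 74; G_8 = 74−1 = 73
step 8: 73 = 6·12 + 1; sub 13 for 12: 6·13 + 1; = 79; G_9 = 79−1 = 78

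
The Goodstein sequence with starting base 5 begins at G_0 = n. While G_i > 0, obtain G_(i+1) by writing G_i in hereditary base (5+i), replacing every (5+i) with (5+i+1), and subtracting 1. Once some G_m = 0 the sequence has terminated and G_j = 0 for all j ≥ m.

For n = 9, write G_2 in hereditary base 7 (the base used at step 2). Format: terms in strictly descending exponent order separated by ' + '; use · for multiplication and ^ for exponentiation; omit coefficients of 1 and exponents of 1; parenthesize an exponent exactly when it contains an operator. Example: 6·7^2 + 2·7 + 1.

7 + 2

9 —HB5→ 5 + 4 —bump→ 6 + 4 = 10 —(−1)→ 9
9 —HB6→ 6 + 3 —bump→ 7 + 3 = 10 —(−1)→ 9
9 —HB7→ 7 + 2 —bump→ 8 + 2 = 10 —(−1)→ 9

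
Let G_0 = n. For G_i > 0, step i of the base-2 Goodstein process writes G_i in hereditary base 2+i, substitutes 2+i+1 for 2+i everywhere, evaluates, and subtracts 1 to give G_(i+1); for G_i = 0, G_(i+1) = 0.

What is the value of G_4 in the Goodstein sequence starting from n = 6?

G_0=6  [base 2] 2^2 + 2  →[2↦3]→  3^3 + 3 = 30  −1 ⇒ G_1=29
G_1=29  [base 3] 3^3 + 2  →[3↦4]→  4^4 + 2 = 258  −1 ⇒ G_2=257
G_2=257  [base 4] 4^4 + 1  →[4↦5]→  5^5 + 1 = 3126  −1 ⇒ G_3=3125
G_3=3125  [base 5] 5^5  →[5↦6]→  6^6 = 46656  −1 ⇒ G_4=46655
G_4=46655  [base 6] 5·6^5 + 5·6^4 + 5·6^3 + 5·6^2 + 5·6 + 5  →[6↦7]→  5·7^5 + 5·7^4 + 5·7^3 + 5·7^2 + 5·7 + 5 = 98040  −1 ⇒ G_5=98039

46655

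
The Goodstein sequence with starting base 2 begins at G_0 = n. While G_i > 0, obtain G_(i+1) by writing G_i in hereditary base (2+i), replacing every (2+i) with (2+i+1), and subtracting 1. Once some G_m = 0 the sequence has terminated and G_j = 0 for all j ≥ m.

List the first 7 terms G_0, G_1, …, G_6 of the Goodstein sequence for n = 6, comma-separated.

6, 29, 257, 3125, 46655, 98039, 187243

base 2: 6 = 2^2 + 2; at 3: 3^3 + 3 = 30; next = 29
base 3: 29 = 3^3 + 2; at 4: 4^4 + 2 = 258; next = 257
base 4: 257 = 4^4 + 1; at 5: 5^5 + 1 = 3126; next = 3125
base 5: 3125 = 5^5; at 6: 6^6 = 46656; next = 46655
base 6: 46655 = 5·6^5 + 5·6^4 + 5·6^3 + 5·6^2 + 5·6 + 5; at 7: 5·7^5 + 5·7^4 + 5·7^3 + 5·7^2 + 5·7 + 5 = 98040; next = 98039
base 7: 98039 = 5·7^5 + 5·7^4 + 5·7^3 + 5·7^2 + 5·7 + 4; at 8: 5·8^5 + 5·8^4 + 5·8^3 + 5·8^2 + 5·8 + 4 = 187244; next = 187243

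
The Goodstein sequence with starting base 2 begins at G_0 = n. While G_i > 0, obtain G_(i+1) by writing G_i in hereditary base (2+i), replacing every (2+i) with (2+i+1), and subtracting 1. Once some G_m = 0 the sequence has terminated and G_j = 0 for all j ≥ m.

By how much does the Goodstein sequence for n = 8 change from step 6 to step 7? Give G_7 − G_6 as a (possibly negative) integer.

741286580

base 2: 8 = 2^(2 + 1); at 3: 3^(3 + 1) = 81; next = 80
base 3: 80 = 2·3^3 + 2·3^2 + 2·3 + 2; at 4: 2·4^4 + 2·4^2 + 2·4 + 2 = 554; next = 553
base 4: 553 = 2·4^4 + 2·4^2 + 2·4 + 1; at 5: 2·5^5 + 2·5^2 + 2·5 + 1 = 6311; next = 6310
base 5: 6310 = 2·5^5 + 2·5^2 + 2·5; at 6: 2·6^6 + 2·6^2 + 2·6 = 93396; next = 93395
base 6: 93395 = 2·6^6 + 2·6^2 + 6 + 5; at 7: 2·7^7 + 2·7^2 + 7 + 5 = 1647196; next = 1647195
base 7: 1647195 = 2·7^7 + 2·7^2 + 7 + 4; at 8: 2·8^8 + 2·8^2 + 8 + 4 = 33554572; next = 33554571
base 8: 33554571 = 2·8^8 + 2·8^2 + 8 + 3; at 9: 2·9^9 + 2·9^2 + 9 + 3 = 774841152; next = 774841151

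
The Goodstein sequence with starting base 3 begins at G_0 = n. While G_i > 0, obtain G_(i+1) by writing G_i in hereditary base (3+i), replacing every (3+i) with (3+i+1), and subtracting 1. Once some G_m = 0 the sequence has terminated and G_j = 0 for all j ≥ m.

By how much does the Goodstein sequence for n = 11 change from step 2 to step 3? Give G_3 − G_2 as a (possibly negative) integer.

10

step 0: 11 = 3^2 + 2; sub 4 for 3: 4^2 + 2; = 18; G_1 = 18−1 = 17
step 1: 17 = 4^2 + 1; sub 5 for 4: 5^2 + 1; = 26; G_2 = 26−1 = 25
step 2: 25 = 5^2; sub 6 for 5: 6^2; = 36; G_3 = 36−1 = 35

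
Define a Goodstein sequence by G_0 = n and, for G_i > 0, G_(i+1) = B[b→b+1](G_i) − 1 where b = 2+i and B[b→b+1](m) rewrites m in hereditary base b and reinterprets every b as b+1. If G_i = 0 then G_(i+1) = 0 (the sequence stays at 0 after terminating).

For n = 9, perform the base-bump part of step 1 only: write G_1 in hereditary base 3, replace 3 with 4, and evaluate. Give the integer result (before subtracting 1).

G_0=9  [base 2] 2^(2 + 1) + 1  →[2↦3]→  3^(3 + 1) + 1 = 82  −1 ⇒ G_1=81
G_1=81  [base 3] 3^(3 + 1)  →[3↦4]→  4^(4 + 1) = 1024  −1 ⇒ G_2=1023

1024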